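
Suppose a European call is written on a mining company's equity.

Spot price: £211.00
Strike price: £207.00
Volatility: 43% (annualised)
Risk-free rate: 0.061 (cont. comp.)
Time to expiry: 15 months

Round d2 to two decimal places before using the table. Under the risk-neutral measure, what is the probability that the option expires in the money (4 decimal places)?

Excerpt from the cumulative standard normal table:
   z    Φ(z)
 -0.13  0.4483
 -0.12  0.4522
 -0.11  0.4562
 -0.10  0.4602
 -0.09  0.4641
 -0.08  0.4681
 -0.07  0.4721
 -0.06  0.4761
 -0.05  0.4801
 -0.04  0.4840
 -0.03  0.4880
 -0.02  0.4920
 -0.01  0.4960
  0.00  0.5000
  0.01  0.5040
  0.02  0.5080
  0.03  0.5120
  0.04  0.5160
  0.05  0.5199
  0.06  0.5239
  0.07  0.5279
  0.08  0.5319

σ√T = 0.43·√1.25 = 0.4808
ln(S/K) + (r + σ²/2)T = ln(211/207) + (0.061 + 0.43²/2)·1.25 = 0.0191 + 0.1918 = 0.2110
d₁ = 0.2110 / 0.4808 = 0.4388 which rounds to 0.44
d₂ = d₁ − σ√T = 0.4388 − 0.4808 = -0.0420 which rounds to -0.04
Risk-neutral Pr[S_T > K] = N(d₂) = N(-0.04) = 0.4840

0.4840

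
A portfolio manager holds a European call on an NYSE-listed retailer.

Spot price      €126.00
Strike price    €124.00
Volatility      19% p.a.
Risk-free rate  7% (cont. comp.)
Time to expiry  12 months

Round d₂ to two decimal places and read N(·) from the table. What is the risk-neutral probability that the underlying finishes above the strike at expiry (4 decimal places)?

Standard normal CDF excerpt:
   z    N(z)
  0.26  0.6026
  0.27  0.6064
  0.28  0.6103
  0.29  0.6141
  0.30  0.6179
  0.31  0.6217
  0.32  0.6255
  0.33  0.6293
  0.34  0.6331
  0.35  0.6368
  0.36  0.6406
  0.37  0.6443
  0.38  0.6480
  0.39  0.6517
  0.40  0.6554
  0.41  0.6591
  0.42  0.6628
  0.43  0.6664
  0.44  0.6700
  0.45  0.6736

0.6406

T = 1;  σ√T = 0.1900
d₁ = [ln(126/124) + (0.07 + 0.19²/2)·1] / 0.1900 = [0.0160 + 0.0881] / 0.1900 = 0.5476 ≈ 0.55
d₂ = d₁ − σ√T = 0.5476 − 0.1900 = 0.3576 ≈ 0.36
Pr(exercise) under Q = N(d₂) = 0.6406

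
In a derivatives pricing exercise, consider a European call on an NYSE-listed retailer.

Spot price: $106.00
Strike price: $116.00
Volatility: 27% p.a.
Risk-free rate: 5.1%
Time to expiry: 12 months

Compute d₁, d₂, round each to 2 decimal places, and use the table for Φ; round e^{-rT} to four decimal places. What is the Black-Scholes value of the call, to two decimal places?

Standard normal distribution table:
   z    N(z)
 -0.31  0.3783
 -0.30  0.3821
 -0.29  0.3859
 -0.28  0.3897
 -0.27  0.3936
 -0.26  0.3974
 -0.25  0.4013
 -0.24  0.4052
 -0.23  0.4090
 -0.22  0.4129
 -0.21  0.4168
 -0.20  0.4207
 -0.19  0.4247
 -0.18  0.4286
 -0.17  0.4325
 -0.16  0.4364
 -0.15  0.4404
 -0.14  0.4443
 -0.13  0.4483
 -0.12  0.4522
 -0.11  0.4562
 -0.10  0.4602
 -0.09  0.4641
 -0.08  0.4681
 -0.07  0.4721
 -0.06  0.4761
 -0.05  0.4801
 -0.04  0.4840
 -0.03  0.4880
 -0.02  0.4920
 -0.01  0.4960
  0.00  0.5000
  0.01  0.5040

$9.62

σ√T = 0.27 × 1.0000 = 0.2700
ln(S/K) + (r + σ²/2)T = ln(106/116) + (0.051 + 0.27²/2)·1 = -0.0902 + 0.0874 = -0.0027
d₁ = -0.0027 / 0.2700 = -0.0100 which rounds to -0.01
d₂ = d₁ − σ√T = -0.0100 − 0.2700 = -0.2800 which rounds to -0.28
e^(−rT) = e^(−0.051·1) = 0.9503
N(d₁) = N(-0.01) = 0.4960;  N(d₂) = N(-0.28) = 0.3897
C = 106·0.4960 − 116·0.9503·0.3897 = 52.5760 − 42.9585 = 9.6175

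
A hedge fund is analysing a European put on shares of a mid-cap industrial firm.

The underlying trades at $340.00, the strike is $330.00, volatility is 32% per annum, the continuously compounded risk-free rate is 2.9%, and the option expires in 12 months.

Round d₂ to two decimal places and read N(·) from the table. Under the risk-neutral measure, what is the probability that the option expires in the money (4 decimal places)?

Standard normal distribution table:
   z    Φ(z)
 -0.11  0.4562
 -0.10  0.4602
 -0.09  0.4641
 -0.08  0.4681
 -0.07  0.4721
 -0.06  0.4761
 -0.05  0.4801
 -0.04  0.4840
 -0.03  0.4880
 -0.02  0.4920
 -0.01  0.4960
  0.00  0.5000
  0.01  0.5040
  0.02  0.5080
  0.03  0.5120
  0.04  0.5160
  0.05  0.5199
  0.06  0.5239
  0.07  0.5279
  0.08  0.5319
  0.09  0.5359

σ√T = 0.32·√1 = 0.3200
d₁ = [ln(340/330) + (0.029 + 0.32²/2)·1] / 0.3200 = [0.0299 + 0.0802] / 0.3200 = 0.3439 which rounds to 0.34
d₂ = d₁ − σ√T = 0.3439 − 0.3200 = 0.0239 which rounds to 0.02
Risk-neutral Pr[S_T < K] = N(−d₂) = N(-0.02) = 0.4920

0.4920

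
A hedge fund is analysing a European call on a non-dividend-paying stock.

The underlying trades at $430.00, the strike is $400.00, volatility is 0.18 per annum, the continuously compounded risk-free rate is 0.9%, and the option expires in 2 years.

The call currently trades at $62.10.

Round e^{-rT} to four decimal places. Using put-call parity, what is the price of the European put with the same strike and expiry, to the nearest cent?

$24.98

e^(−rT) = e^(−0.009·2) = 0.9822
Put-call parity: C − P = S − K·e^(−rT) = 430 − 400·0.9822 = 430 − 392.8800 = 37.1200
P = C − (C − P) = 62.10 − (37.1200) = 24.9800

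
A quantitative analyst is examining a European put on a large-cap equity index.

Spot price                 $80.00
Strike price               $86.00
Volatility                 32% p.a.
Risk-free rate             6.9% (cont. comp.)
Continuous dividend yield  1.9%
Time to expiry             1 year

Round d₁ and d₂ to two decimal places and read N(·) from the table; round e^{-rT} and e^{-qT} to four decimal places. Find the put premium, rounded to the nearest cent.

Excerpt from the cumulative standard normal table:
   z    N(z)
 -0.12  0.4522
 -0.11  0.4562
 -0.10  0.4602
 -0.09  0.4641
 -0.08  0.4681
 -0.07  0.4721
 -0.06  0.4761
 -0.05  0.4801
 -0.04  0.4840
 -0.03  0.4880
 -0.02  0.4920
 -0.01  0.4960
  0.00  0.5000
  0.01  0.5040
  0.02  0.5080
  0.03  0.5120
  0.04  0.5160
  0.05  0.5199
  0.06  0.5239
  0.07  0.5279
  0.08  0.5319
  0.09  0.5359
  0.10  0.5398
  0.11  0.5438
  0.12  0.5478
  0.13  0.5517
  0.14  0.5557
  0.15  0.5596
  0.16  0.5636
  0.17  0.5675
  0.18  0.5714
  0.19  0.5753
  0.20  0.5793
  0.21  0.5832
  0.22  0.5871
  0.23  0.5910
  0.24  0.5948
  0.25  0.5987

$11.01

σ√T = 0.32 × 1.0000 = 0.3200
ln(S/K) + (r − q + σ²/2)T = ln(80/86) + (0.069 − 0.019 + 0.32²/2)·1 = -0.0723 + 0.1012 = 0.0289
d₁ = 0.0289 / 0.3200 = 0.0902 ≈ 0.09
d₂ = d₁ − σ√T = 0.0902 − 0.3200 = -0.2298 ≈ -0.23
exp(−qT) = exp(−0.019·1) = 0.9812;  exp(−rT) = exp(−0.069·1) = 0.9333
N(−d₂) = N(0.23) = 0.5910;  N(−d₁) = N(-0.09) = 0.4641
P = 86·0.9333·0.5910 − 80·0.9812·0.4641 = 47.4359 − 36.4300 = 11.0059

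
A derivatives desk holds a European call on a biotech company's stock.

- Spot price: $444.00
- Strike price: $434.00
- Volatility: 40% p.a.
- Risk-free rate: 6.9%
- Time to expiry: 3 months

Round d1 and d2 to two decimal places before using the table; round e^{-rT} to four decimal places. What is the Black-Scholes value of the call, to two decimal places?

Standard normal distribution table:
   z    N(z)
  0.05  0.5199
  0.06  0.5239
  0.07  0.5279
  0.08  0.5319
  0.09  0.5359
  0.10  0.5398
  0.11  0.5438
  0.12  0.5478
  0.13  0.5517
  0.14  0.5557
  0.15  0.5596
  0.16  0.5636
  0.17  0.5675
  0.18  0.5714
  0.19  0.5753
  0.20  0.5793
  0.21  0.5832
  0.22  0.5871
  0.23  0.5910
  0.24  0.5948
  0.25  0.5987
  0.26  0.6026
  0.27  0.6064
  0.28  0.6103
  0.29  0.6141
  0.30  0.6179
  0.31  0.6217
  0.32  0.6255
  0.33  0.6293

$44.08

σ√T = 0.4·√0.25 = 0.2000
d₁ = [ln(444/434) + (0.069 + 0.4²/2)·0.25] / 0.2000 = [0.0228 + 0.0373] / 0.2000 = 0.3002 ≈ 0.30
d₂ = d₁ − σ√T = 0.3002 − 0.2000 = 0.1002 ≈ 0.10
e^(−rT) = e^(−0.069·0.25) = 0.9829
C = 444·N(0.30) − 434·0.9829·N(0.10) = 444·0.6179 − 434·0.9829·0.5398 = 274.3476 − 230.2671 = 44.0805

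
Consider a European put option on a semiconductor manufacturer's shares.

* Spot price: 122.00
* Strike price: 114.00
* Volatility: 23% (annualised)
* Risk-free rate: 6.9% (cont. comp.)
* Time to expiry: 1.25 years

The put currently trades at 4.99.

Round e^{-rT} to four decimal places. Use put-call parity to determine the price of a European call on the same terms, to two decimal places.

22.41

exp(−rT) = exp(−0.069·1.25) = 0.9174
Put-call parity: C − P = S − K·e^(−rT) = 122 − 114·0.9174 = 122 − 104.5836 = 17.4164
C = P + (C − P) = 4.99 + (17.4164) = 22.4064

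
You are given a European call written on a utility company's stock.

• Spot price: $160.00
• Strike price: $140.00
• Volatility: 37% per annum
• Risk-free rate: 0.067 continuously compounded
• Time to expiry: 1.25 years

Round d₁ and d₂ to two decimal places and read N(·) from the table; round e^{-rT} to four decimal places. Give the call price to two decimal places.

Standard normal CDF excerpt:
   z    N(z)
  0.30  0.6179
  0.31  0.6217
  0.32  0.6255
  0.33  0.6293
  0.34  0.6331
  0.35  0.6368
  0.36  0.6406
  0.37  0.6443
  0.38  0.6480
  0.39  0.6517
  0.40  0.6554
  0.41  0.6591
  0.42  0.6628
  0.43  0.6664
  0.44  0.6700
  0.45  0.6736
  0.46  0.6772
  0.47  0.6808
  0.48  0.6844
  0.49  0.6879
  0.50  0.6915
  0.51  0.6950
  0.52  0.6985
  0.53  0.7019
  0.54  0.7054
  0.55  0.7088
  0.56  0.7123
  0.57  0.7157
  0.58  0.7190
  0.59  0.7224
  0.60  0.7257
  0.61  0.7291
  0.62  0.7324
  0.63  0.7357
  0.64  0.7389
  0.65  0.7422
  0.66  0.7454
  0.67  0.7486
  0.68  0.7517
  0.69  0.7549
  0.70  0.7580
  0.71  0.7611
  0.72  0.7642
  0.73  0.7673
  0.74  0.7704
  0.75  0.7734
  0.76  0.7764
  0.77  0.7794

$42.23

T = 1.25;  σ√T = 0.4137
d₁ = [ln(160/140) + (0.067 + 0.37²/2)·1.25] / 0.4137 = [0.1335 + 0.1693] / 0.4137 = 0.7321 which rounds to 0.73
d₂ = d₁ − σ√T = 0.7321 − 0.4137 = 0.3184 which rounds to 0.32
exp(−rT) = exp(−0.067·1.25) = 0.9197
C = 160·N(0.73) − 140·0.9197·N(0.32) = 160·0.7673 − 140·0.9197·0.6255 = 122.7680 − 80.5381 = 42.2299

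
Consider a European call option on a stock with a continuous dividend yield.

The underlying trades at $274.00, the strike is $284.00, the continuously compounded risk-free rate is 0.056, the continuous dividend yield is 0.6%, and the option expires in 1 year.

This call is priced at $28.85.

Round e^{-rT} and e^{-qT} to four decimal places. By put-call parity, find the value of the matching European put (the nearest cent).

$25.02

exp(−qT) = exp(−0.006·1) = 0.9940;  exp(−rT) = exp(−0.056·1) = 0.9455
Put-call parity: C − P = S·e^(−qT) − K·e^(−rT) = 274·0.9940 − 284·0.9455 = 272.3560 − 268.5220 = 3.8340
P = C − (C − P) = 28.85 − (3.8340) = 25.0160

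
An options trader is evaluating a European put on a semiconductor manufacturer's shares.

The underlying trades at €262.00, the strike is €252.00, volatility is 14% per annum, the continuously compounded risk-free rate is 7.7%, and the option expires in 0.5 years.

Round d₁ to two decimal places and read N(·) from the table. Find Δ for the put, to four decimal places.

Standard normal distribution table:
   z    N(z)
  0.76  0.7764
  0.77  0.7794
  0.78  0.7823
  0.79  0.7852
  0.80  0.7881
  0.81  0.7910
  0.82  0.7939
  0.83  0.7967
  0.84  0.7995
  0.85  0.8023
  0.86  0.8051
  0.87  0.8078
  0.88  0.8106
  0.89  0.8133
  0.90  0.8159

σ√T = 0.14·√0.5 = 0.0990
d₁ = [ln(262/252) + (0.077 + 0.14²/2)·0.5] / 0.0990 = [0.0389 + 0.0434] / 0.0990 = 0.8315 ⇒ 0.83
N(d₁) = N(0.83) = 0.7967
Δ_put = N(d₁) − 1 = 0.7967 − 1 = -0.2033

-0.2033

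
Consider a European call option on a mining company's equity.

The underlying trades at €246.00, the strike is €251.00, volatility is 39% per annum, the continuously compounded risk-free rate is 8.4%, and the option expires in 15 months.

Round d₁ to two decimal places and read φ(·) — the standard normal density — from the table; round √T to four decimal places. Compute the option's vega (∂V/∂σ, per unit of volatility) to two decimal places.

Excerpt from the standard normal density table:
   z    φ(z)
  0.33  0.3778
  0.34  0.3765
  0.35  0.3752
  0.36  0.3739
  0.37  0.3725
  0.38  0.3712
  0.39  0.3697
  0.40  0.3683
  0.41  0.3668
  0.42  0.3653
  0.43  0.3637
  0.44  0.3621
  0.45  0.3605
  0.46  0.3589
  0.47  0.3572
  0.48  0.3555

σ√T = 0.39·√1.25 = 0.4360
d₁ = [ln(246/251) + (0.084 + 0.39²/2)·1.25] / 0.4360 = [-0.0201 + 0.2001] / 0.4360 = 0.4127 → 0.41
√T = √1.25 = 1.1180
φ(d₁) = φ(0.41) = 0.3668
vega = S·φ(d₁)·√T = 246·0.3668·1.1180 = 100.8803

100.88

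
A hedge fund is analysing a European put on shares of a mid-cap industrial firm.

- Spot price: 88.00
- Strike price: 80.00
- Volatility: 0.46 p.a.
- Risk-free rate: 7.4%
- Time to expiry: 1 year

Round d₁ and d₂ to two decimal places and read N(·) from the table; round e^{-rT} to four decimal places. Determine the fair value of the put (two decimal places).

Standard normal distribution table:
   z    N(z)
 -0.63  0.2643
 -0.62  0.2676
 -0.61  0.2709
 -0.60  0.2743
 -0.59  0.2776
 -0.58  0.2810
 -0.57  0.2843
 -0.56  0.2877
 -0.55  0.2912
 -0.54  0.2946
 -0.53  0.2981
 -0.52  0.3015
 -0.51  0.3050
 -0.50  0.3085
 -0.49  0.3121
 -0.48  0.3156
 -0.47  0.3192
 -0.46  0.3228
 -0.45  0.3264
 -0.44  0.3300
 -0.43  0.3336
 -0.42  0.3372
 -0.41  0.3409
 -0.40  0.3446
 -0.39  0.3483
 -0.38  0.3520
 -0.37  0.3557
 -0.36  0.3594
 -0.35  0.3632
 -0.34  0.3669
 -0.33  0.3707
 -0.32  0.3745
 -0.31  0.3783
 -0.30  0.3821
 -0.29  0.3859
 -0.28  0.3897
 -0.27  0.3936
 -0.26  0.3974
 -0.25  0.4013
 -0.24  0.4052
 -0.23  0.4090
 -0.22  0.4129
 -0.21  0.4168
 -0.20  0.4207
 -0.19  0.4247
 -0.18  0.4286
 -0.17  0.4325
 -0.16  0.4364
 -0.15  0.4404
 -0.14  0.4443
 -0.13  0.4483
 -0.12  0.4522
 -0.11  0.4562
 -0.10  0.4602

8.87

σ√T = 0.46·√1 = 0.4600
ln(S/K) + (r + σ²/2)T = ln(88/80) + (0.074 + 0.46²/2)·1 = 0.0953 + 0.1798 = 0.2751
d₁ = 0.2751 / 0.4600 = 0.5981 → 0.60
d₂ = d₁ − σ√T = 0.5981 − 0.4600 = 0.1381 → 0.14
e^(−rT) = e^(−0.074·1) = 0.9287
P = 80·0.9287·N(-0.14) − 88·N(-0.60) = 80·0.9287·0.4443 − 88·0.2743 = 33.0097 − 24.1384 = 8.8713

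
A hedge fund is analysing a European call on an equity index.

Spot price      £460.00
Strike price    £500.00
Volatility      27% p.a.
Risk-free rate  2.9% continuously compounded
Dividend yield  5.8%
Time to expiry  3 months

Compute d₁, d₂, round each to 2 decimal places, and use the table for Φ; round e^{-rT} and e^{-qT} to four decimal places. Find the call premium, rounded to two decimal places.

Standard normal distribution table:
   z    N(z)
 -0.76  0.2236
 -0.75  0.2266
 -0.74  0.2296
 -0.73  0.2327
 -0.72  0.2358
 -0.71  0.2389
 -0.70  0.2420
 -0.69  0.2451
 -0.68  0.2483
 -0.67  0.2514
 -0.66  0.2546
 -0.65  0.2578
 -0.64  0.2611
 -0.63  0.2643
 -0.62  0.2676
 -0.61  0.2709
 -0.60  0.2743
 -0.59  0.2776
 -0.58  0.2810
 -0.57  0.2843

σ√T = 0.27·√0.25 = 0.1350
ln(S/K) + (r − q + σ²/2)T = ln(460/500) + (0.029 − 0.058 + 0.27²/2)·0.25 = -0.0834 + 0.0019 = -0.0815
d₁ = -0.0815 / 0.1350 = -0.6038 → -0.60
d₂ = d₁ − σ√T = -0.6038 − 0.1350 = -0.7388 → -0.74
e^(−qT) = e^(−0.058·0.25) = 0.9856;  e^(−rT) = e^(−0.029·0.25) = 0.9928
N(d₁) = N(-0.60) = 0.2743;  N(d₂) = N(-0.74) = 0.2296
C = 460·0.9856·0.2743 − 500·0.9928·0.2296 = 124.3610 − 113.9734 = 10.3876

£10.39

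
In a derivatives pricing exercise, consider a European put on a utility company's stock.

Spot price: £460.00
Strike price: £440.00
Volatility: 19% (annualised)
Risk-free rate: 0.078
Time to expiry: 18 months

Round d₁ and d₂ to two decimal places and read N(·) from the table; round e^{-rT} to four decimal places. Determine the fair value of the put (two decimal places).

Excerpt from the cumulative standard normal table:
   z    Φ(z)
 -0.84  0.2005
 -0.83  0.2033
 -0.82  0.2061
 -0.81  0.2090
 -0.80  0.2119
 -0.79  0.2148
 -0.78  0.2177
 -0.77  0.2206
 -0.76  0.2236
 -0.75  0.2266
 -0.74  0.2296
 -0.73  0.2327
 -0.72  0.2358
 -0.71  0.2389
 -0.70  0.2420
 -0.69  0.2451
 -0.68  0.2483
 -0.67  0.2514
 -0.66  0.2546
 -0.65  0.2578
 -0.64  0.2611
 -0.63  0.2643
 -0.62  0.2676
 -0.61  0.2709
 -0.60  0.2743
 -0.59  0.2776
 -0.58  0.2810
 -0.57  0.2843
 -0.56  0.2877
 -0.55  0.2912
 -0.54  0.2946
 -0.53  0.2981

σ√T = 0.19·√1.5 = 0.2327
d₁ = [ln(460/440) + (0.078 + 0.19²/2)·1.5] / 0.2327 = [0.0445 + 0.1441] / 0.2327 = 0.8102 → 0.81
d₂ = d₁ − σ√T = 0.8102 − 0.2327 = 0.5775 → 0.58
e^(−rT) = e^(−0.078·1.5) = 0.8896
N(−d₂) = N(-0.58) = 0.2810;  N(−d₁) = N(-0.81) = 0.2090
P = 440·0.8896·0.2810 − 460·0.2090 = 109.9901 − 96.1400 = 13.8501

£13.85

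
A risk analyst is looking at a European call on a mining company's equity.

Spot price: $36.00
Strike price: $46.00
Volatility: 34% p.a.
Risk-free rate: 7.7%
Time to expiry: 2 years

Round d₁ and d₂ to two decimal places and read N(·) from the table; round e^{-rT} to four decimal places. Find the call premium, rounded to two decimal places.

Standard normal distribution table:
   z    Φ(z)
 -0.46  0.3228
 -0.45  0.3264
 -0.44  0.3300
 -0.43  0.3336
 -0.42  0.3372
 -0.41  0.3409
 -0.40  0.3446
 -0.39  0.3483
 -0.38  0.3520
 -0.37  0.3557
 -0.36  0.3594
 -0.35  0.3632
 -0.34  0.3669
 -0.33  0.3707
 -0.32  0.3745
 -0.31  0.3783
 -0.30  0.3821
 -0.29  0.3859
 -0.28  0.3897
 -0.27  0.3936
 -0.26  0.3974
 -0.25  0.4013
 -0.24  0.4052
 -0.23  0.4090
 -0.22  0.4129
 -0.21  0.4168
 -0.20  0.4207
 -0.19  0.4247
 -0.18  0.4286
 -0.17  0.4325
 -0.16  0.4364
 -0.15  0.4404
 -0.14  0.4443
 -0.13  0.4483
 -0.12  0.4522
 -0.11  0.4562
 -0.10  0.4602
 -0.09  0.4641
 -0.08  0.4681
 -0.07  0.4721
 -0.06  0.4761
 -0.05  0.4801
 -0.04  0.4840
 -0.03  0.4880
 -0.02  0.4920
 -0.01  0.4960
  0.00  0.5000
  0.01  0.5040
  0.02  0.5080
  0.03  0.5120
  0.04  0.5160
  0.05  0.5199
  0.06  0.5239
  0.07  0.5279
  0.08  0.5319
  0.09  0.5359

$5.56

T = 2;  σ√T = 0.4808
d₁ = [ln(36/46) + (0.077 + ½·0.34²)·2] / (σ√T) = (-0.2451 + 0.2696) / 0.4808 = 0.0509 ≈ 0.05
d₂ = 0.0509 − 0.4808 = -0.4299 ≈ -0.43
e^(−rT) = e^(−0.077·2) = 0.8573
N(d₁) = N(0.05) = 0.5199;  N(d₂) = N(-0.43) = 0.3336
C = 36·0.5199 − 46·0.8573·0.3336 = 18.7164 − 13.1558 = 5.5606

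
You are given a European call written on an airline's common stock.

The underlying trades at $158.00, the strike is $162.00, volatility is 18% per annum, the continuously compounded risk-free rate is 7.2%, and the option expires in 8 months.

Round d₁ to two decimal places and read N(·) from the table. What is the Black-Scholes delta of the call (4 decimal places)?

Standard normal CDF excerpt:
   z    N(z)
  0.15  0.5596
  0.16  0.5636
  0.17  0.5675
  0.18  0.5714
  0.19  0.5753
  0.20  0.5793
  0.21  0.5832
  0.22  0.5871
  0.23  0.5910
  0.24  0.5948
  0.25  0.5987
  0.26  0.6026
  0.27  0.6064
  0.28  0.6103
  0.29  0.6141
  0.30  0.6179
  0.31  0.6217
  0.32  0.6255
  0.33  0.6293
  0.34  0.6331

σ√T = 0.18 × 0.8165 = 0.1470
d₁ = [ln(158/162) + (0.072 + ½·0.18²)·0.6667] / (σ√T) = (-0.0250 + 0.0588) / 0.1470 = 0.2300 ⇒ 0.23
N(d₁) = N(0.23) = 0.5910
Δ_call = N(d₁) = 0.5910

0.5910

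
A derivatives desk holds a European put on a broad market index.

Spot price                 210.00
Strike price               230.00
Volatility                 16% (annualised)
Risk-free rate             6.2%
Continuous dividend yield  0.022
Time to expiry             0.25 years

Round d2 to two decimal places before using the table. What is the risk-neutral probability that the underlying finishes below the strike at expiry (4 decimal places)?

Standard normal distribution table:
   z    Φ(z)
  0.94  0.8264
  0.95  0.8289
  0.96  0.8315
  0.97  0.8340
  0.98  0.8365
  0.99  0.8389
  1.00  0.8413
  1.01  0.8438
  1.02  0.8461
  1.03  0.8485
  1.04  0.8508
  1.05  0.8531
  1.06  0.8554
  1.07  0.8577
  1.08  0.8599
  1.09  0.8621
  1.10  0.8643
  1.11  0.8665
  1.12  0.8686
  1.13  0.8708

0.8531

T = 0.25;  σ√T = 0.0800
d₁ = [ln(210/230) + (0.062 − 0.022 + 0.16²/2)·0.25] / 0.0800 = [-0.0910 + 0.0132] / 0.0800 = -0.9721 ≈ -0.97
d₂ = d₁ − σ√T = -0.9721 − 0.0800 = -1.0521 ≈ -1.05
Pr(exercise) under Q = N(−d₂) = N(1.05) = 0.8531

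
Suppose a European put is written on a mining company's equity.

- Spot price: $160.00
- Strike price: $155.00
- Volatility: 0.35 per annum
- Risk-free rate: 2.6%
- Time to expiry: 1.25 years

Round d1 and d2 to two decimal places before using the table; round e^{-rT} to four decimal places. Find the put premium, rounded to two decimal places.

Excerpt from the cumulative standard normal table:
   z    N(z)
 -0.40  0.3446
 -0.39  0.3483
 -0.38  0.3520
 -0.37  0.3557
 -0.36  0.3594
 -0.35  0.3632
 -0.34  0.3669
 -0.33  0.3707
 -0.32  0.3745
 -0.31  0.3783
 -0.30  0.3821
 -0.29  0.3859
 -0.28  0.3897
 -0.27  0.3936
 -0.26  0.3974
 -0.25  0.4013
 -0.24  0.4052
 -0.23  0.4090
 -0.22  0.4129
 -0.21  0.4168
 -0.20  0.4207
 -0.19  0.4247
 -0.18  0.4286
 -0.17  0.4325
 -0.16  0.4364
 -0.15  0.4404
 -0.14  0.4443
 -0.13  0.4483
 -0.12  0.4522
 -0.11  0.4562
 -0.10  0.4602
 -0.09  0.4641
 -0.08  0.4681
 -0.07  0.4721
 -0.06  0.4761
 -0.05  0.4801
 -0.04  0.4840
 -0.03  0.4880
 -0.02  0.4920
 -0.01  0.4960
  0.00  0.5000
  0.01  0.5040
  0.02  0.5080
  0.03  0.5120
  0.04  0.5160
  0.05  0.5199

T = 1.25;  σ√T = 0.3913
d₁ = [ln(160/155) + (0.026 + ½·0.35²)·1.25] / (σ√T) = (0.0317 + 0.1091) / 0.3913 = 0.3598 which rounds to 0.36
d₂ = 0.3598 − 0.3913 = -0.0315 which rounds to -0.03
exp(−rT) = exp(−0.026·1.25) = 0.9680
N(−d₂) = N(0.03) = 0.5120;  N(−d₁) = N(-0.36) = 0.3594
P = 155·0.9680·0.5120 − 160·0.3594 = 76.8205 − 57.5040 = 19.3165

$19.32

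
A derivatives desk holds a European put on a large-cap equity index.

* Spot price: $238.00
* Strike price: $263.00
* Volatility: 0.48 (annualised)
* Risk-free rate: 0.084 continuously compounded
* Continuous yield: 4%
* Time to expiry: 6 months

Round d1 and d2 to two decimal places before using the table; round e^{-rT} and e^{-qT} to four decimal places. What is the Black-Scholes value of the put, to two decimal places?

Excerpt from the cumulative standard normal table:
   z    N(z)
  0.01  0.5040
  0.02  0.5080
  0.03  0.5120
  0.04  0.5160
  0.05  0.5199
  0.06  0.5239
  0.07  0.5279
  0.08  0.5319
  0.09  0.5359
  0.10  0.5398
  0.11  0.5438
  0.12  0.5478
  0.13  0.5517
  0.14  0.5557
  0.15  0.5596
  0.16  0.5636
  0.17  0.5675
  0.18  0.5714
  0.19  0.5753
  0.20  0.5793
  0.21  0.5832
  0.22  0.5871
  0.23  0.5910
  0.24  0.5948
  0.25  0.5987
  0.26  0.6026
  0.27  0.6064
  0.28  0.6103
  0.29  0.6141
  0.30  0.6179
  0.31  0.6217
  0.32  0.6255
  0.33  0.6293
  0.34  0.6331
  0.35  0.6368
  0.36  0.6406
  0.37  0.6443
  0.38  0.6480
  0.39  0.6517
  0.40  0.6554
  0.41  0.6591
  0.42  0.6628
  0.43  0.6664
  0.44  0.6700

$43.07

T = 0.5;  σ√T = 0.3394
ln(S/K) + (r − q + σ²/2)T = ln(238/263) + (0.084 − 0.04 + 0.48²/2)·0.5 = -0.0999 + 0.0796 = -0.0203
d₁ = -0.0203 / 0.3394 = -0.0598 ≈ -0.06
d₂ = d₁ − σ√T = -0.0598 − 0.3394 = -0.3992 ≈ -0.40
e^(−qT) = e^(−0.04·0.5) = 0.9802;  e^(−rT) = e^(−0.084·0.5) = 0.9589
N(−d₂) = N(0.40) = 0.6554;  N(−d₁) = N(0.06) = 0.5239
P = 263·0.9589·0.6554 − 238·0.9802·0.5239 = 165.2858 − 122.2194 = 43.0664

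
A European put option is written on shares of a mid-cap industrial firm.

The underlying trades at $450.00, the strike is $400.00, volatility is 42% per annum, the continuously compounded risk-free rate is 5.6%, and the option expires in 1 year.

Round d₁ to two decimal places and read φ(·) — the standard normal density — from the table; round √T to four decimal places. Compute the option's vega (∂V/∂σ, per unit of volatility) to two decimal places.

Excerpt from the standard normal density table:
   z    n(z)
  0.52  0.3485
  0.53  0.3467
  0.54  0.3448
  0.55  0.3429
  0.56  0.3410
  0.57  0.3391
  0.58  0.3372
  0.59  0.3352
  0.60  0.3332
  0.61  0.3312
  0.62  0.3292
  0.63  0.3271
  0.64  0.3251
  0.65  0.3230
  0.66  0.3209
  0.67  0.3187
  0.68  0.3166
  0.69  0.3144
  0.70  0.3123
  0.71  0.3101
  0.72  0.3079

σ√T = 0.42·√1 = 0.4200
d₁ = [ln(450/400) + (0.056 + 0.42²/2)·1] / 0.4200 = [0.1178 + 0.1442] / 0.4200 = 0.6238 → 0.62
√T = √1 = 1.0000
φ(d₁) = φ(0.62) = 0.3292
vega = S·φ(d₁)·√T = 450·0.3292·1.0000 = 148.1400
(The call has the same vega.)

148.14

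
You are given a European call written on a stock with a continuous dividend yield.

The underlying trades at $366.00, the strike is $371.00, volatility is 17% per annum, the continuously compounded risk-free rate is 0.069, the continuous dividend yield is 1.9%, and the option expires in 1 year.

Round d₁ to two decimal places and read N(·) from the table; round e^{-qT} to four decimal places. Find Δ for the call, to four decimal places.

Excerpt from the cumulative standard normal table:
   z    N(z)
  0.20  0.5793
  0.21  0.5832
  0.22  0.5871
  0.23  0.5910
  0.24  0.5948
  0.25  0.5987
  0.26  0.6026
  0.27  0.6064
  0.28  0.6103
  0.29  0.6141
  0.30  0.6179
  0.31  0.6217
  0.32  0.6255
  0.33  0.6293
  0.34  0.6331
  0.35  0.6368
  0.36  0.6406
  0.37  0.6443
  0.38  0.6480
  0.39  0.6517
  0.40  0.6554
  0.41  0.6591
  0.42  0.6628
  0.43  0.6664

0.6063

σ√T = 0.17 × 1.0000 = 0.1700
d₁ = [ln(366/371) + (0.069 − 0.019 + 0.17²/2)·1] / 0.1700 = [-0.0136 + 0.0645] / 0.1700 = 0.2993 ≈ 0.30
N(d₁) = N(0.30) = 0.6179
Δ_call = e^(−qT)·N(d₁) = 0.9812·0.6179 = 0.6063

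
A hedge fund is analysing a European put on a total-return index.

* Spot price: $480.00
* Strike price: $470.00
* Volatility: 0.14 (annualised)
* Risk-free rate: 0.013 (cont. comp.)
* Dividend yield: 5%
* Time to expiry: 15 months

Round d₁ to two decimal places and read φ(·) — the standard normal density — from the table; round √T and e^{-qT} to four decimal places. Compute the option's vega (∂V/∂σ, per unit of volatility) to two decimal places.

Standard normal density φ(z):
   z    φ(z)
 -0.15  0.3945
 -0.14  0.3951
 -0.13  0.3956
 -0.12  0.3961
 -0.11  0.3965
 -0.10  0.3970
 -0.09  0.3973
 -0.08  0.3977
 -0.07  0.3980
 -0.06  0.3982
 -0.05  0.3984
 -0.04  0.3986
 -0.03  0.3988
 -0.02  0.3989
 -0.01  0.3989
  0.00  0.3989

T = 1.25;  σ√T = 0.1565
ln(S/K) + (r − q + σ²/2)T = ln(480/470) + (0.013 − 0.05 + 0.14²/2)·1.25 = 0.0211 − 0.0340 = -0.0129
d₁ = -0.0129 / 0.1565 = -0.0827 which rounds to -0.08
√T = √1.25 = 1.1180
φ(d₁) = φ(-0.08) = 0.3977
e^(−qT) = e^(−0.05·1.25) = 0.9394
vega = S·e^(−qT)·φ(d₁)·√T = 480·0.9394·0.3977·1.1180 = 200.4884

200.49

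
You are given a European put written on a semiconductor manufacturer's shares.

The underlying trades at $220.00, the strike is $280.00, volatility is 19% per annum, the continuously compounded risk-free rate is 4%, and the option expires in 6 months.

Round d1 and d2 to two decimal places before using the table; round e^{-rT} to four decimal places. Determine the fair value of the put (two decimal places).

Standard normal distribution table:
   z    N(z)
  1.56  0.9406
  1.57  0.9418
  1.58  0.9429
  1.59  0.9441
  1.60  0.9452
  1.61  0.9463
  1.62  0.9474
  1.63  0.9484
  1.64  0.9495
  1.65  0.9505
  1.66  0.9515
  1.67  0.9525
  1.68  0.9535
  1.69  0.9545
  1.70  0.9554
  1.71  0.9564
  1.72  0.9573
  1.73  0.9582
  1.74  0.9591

σ√T = 0.19 × 0.7071 = 0.1344
d₁ = [ln(220/280) + (0.04 + ½·0.19²)·0.5] / (σ√T) = (-0.2412 + 0.0290) / 0.1344 = -1.5790 → -1.58
d₂ = -1.5790 − 0.1344 = -1.7133 → -1.71
exp(−rT) = exp(−0.04·0.5) = 0.9802
N(−d₂) = N(1.71) = 0.9564;  N(−d₁) = N(1.58) = 0.9429
P = 280·0.9802·0.9564 − 220·0.9429 = 262.4897 − 207.4380 = 55.0517

$55.05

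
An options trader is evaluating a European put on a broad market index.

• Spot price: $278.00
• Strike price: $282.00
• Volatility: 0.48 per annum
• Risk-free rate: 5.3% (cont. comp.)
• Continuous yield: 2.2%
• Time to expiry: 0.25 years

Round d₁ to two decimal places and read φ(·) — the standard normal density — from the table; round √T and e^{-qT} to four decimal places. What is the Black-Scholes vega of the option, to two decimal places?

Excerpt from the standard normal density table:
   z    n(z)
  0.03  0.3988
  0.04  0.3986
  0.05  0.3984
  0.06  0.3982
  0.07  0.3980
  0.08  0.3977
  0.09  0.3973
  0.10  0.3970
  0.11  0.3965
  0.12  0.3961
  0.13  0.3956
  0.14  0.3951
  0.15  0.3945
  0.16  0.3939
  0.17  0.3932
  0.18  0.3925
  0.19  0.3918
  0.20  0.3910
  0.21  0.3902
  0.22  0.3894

T = 0.25;  σ√T = 0.2400
d₁ = [ln(278/282) + (0.053 − 0.022 + ½·0.48²)·0.25] / (σ√T) = (-0.0143 + 0.0365) / 0.2400 = 0.0928 → 0.09
√T = √0.25 = 0.5000
φ(d₁) = φ(0.09) = 0.3973
exp(−qT) = exp(−0.022·0.25) = 0.9945
vega = S·exp(−qT)·φ(d₁)·√T = 278·0.9945·0.3973·0.5000 = 54.9210

54.92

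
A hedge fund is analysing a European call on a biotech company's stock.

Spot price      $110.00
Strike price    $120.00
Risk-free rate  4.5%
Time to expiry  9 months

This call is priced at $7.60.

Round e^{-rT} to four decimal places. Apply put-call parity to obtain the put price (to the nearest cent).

$13.62

exp(−rT) = exp(−0.045·0.75) = 0.9668
Put-call parity: C − P = S − K·e^(−rT) = 110 − 120·0.9668 = 110 − 116.0160 = -6.0160
P = C − (C − P) = 7.60 − (-6.0160) = 13.6160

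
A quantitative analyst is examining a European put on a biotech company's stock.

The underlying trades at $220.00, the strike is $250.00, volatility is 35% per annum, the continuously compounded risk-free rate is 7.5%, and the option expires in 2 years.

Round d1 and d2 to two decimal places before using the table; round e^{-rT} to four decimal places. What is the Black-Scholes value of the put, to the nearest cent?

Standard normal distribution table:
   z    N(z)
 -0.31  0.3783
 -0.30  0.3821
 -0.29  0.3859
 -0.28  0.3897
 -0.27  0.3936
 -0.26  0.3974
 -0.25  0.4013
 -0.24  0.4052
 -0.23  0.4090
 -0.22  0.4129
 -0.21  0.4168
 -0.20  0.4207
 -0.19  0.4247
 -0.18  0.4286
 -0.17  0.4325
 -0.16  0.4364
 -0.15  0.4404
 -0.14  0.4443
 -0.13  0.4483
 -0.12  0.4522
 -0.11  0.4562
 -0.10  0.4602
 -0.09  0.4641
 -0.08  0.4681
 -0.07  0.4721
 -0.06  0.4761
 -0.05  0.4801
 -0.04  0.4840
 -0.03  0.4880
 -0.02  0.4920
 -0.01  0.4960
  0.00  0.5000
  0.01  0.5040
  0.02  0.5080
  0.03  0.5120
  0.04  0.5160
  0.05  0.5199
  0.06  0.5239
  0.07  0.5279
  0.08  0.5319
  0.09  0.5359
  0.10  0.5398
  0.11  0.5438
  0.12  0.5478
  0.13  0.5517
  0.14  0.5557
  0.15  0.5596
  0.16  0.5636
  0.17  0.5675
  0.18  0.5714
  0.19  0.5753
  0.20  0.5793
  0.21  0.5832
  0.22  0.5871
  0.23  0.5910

σ√T = 0.35 × 1.4142 = 0.4950
d₁ = [ln(220/250) + (0.075 + ½·0.35²)·2] / (σ√T) = (-0.1278 + 0.2725) / 0.4950 = 0.2923 → 0.29
d₂ = 0.2923 − 0.4950 = -0.2027 → -0.20
exp(−rT) = exp(−0.075·2) = 0.8607
N(−d₂) = N(0.20) = 0.5793;  N(−d₁) = N(-0.29) = 0.3859
P = 250·0.8607·0.5793 − 220·0.3859 = 124.6509 − 84.8980 = 39.7529

$39.75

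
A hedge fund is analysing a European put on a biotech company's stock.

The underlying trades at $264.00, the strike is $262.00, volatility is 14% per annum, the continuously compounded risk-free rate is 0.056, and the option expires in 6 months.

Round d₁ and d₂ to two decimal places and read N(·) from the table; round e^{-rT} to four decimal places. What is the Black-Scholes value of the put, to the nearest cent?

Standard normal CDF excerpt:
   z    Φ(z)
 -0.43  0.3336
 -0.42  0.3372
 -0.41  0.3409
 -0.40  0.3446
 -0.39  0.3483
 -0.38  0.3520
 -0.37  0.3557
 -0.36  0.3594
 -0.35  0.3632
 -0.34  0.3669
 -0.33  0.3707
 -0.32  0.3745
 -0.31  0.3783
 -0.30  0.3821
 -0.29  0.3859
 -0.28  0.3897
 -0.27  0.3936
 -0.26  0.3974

$6.38

T = 0.5;  σ√T = 0.0990
ln(S/K) + (r + σ²/2)T = ln(264/262) + (0.056 + 0.14²/2)·0.5 = 0.0076 + 0.0329 = 0.0405
d₁ = 0.0405 / 0.0990 = 0.4092 which rounds to 0.41
d₂ = d₁ − σ√T = 0.4092 − 0.0990 = 0.3102 which rounds to 0.31
exp(−rT) = exp(−0.056·0.5) = 0.9724
P = 262·0.9724·N(-0.31) − 264·N(-0.41) = 262·0.9724·0.3783 − 264·0.3409 = 96.3790 − 89.9976 = 6.3814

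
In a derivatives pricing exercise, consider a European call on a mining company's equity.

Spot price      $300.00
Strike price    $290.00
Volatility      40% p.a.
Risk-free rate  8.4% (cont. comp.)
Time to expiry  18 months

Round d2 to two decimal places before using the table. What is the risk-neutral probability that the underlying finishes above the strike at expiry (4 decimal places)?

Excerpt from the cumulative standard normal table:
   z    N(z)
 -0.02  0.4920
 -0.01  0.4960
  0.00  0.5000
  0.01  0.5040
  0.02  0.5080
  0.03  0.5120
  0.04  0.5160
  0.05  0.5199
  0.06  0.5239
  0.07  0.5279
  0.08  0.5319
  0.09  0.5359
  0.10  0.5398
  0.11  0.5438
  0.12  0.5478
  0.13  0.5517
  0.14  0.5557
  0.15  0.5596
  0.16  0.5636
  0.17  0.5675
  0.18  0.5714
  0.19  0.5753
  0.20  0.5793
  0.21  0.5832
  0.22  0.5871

0.5319

σ√T = 0.4·√1.5 = 0.4899
d₁ = [ln(300/290) + (0.084 + 0.4²/2)·1.5] / 0.4899 = [0.0339 + 0.2460] / 0.4899 = 0.5713 ≈ 0.57
d₂ = d₁ − σ√T = 0.5713 − 0.4899 = 0.0814 ≈ 0.08
Pr(exercise) under Q = N(d₂) = 0.5319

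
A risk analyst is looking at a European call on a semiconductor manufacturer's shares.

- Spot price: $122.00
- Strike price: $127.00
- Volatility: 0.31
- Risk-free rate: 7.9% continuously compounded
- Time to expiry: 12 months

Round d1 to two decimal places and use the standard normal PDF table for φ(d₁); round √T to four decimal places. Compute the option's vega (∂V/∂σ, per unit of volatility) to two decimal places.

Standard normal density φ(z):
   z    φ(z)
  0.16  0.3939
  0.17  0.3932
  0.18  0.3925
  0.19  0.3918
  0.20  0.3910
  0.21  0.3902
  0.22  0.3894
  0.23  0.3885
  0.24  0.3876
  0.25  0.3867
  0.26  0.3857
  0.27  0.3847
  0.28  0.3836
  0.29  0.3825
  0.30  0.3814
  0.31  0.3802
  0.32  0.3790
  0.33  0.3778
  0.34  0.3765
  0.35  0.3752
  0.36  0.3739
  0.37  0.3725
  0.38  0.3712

46.80

σ√T = 0.31·√1 = 0.3100
d₁ = [ln(122/127) + (0.079 + 0.31²/2)·1] / 0.3100 = [-0.0402 + 0.1270] / 0.3100 = 0.2803 ≈ 0.28
√T = √1 = 1.0000
φ(d₁) = φ(0.28) = 0.3836
vega = S·φ(d₁)·√T = 122·0.3836·1.0000 = 46.7992
(Vega is the same for a European call and put with the same parameters.)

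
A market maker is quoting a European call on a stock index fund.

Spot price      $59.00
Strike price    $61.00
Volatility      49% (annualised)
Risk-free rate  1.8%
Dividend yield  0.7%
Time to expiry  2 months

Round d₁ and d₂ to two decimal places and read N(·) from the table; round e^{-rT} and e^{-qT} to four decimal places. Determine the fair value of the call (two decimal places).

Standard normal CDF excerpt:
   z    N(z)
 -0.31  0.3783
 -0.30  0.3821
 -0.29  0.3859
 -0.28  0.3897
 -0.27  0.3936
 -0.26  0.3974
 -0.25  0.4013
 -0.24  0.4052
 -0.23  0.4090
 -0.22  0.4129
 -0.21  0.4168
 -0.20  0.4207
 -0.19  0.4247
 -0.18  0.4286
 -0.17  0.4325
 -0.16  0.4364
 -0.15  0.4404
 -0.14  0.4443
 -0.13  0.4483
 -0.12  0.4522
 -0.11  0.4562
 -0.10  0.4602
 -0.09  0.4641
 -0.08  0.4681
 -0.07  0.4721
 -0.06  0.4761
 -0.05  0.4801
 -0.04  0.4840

$3.89

σ√T = 0.49 × 0.4082 = 0.2000
ln(S/K) + (r − q + σ²/2)T = ln(59/61) + (0.018 − 0.007 + 0.49²/2)·0.1667 = -0.0333 + 0.0218 = -0.0115
d₁ = -0.0115 / 0.2000 = -0.0575 ⇒ -0.06
d₂ = d₁ − σ√T = -0.0575 − 0.2000 = -0.2575 ⇒ -0.26
exp(−qT) = exp(−0.007·0.1667) = 0.9988;  exp(−rT) = exp(−0.018·0.1667) = 0.9970
N(d₁) = N(-0.06) = 0.4761;  N(d₂) = N(-0.26) = 0.3974
C = 59·0.9988·0.4761 − 61·0.9970·0.3974 = 28.0562 − 24.1687 = 3.8875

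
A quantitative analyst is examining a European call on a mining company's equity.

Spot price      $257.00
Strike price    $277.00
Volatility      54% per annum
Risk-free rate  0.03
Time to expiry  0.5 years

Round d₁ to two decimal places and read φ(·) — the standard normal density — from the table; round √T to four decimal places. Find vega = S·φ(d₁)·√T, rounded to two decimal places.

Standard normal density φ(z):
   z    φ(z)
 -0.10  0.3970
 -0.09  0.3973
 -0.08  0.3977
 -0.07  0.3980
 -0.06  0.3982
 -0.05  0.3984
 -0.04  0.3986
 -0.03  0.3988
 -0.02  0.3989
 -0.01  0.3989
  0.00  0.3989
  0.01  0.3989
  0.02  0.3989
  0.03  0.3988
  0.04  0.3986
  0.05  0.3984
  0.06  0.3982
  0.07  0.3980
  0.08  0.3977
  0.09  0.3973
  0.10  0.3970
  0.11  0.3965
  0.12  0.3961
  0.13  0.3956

T = 0.5;  σ√T = 0.3818
d₁ = [ln(257/277) + (0.03 + ½·0.54²)·0.5] / (σ√T) = (-0.0749 + 0.0879) / 0.3818 = 0.0339 which rounds to 0.03
√T = √0.5 = 0.7071
φ(d₁) = φ(0.03) = 0.3988
vega = S·φ(d₁)·√T = 257·0.3988·0.7071 = 72.4718

72.47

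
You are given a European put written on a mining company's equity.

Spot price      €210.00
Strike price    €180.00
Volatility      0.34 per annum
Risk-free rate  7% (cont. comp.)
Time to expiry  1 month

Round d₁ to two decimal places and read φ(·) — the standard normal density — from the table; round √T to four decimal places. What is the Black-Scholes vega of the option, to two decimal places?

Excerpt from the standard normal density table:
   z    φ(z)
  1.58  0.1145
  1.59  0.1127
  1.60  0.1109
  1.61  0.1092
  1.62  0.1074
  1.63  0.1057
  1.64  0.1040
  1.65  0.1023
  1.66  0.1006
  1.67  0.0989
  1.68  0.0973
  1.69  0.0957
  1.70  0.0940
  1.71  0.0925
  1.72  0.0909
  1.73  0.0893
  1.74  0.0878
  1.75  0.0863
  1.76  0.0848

σ√T = 0.34·√0.08333 = 0.0981
d₁ = [ln(210/180) + (0.07 + 0.34²/2)·0.08333] / 0.0981 = [0.1542 + 0.0107] / 0.0981 = 1.6791 which rounds to 1.68
√T = √0.08333 = 0.2887
φ(d₁) = φ(1.68) = 0.0973
vega = S·φ(d₁)·√T = 210·0.0973·0.2887 = 5.8990

5.90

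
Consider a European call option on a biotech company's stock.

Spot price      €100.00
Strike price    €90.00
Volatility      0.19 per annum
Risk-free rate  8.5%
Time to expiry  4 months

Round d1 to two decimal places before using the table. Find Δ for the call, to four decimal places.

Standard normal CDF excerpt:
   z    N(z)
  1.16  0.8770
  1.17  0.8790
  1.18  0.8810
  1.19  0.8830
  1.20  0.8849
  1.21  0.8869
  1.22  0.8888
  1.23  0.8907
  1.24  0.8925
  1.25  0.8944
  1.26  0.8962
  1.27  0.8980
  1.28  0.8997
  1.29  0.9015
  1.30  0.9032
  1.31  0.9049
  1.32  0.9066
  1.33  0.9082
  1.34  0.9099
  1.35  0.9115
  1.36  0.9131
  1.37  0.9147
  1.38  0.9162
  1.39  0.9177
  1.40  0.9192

σ√T = 0.19 × 0.5774 = 0.1097
d₁ = [ln(100/90) + (0.085 + ½·0.19²)·0.3333] / (σ√T) = (0.1054 + 0.0343) / 0.1097 = 1.2736 → 1.27
N(d₁) = N(1.27) = 0.8980
Δ_call = N(d₁) = 0.8980

0.8980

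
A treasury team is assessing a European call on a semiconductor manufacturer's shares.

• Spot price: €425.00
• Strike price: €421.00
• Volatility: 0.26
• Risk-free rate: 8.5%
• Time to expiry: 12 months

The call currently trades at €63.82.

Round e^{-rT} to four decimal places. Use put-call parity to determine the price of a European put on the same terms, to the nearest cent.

€25.51

exp(−rT) = exp(−0.085·1) = 0.9185
Put-call parity: C − P = S − K·e^(−rT) = 425 − 421·0.9185 = 425 − 386.6885 = 38.3115
P = C − (C − P) = 63.82 − (38.3115) = 25.5085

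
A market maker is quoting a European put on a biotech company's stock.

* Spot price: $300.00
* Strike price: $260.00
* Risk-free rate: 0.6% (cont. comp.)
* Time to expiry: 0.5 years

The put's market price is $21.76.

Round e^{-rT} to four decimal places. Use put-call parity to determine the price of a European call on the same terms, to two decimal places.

$62.54

e^(−rT) = e^(−0.006·0.5) = 0.9970
Put-call parity: C − P = S − K·e^(−rT) = 300 − 260·0.9970 = 300 − 259.2200 = 40.7800
C = P + (C − P) = 21.76 + (40.7800) = 62.5400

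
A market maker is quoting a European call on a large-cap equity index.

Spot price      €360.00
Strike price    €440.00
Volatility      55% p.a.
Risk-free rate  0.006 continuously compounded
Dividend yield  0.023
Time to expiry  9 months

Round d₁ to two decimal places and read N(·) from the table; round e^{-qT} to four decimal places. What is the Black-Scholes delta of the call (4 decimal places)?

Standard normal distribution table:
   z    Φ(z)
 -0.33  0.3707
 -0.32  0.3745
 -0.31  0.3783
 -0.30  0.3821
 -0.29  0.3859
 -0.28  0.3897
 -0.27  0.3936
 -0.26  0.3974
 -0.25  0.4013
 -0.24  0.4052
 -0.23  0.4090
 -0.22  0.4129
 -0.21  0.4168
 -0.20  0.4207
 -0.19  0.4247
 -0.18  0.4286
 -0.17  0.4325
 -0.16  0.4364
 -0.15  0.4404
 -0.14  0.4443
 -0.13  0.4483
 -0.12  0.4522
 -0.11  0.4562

0.4097

σ√T = 0.55·√0.75 = 0.4763
d₁ = [ln(360/440) + (0.006 − 0.023 + 0.55²/2)·0.75] / 0.4763 = [-0.2007 + 0.1007] / 0.4763 = -0.2099 ⇒ -0.21
N(d₁) = N(-0.21) = 0.4168
Δ_call = exp(−qT)·N(d₁) = 0.9829·0.4168 = 0.4097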